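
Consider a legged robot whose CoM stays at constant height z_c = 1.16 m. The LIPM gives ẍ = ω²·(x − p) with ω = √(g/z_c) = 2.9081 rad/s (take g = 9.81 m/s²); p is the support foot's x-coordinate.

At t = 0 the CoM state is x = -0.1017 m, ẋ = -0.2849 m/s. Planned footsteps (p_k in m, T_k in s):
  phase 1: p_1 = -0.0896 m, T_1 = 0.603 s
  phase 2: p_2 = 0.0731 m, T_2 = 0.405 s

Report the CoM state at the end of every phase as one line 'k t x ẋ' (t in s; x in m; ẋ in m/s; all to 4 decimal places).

phase 1: p=-0.0896, T=0.603, ωT=1.753584, cosh=2.974209, sinh=2.801057; start (x,ẋ)=(-0.101700, -0.284900) → end (x,ẋ)=(-0.400001, -0.945916)
phase 2: p=0.0731, T=0.405, ωT=1.177781, cosh=1.777560, sinh=1.469599; start (x,ẋ)=(-0.400001, -0.945916) → end (x,ẋ)=(-1.245881, -3.703334)

1 0.6030 -0.4000 -0.9459
2 1.0080 -1.2459 -3.7033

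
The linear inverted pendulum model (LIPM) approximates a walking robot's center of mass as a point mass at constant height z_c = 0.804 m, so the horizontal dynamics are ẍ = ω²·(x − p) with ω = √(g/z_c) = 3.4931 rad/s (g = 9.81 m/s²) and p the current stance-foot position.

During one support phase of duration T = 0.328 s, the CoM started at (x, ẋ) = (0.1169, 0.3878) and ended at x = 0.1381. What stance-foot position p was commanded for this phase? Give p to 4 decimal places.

ωT = 3.4931·0.328 = 1.145737; cosh(ωT) = 1.731374, sinh(ωT) = 1.413384
x(T) = p + (x₀−p)·cosh(ωT) + (ẋ₀/ω)·sinh(ωT) ⇒ p·(1 − cosh) = x(T) − x₀·cosh − (ẋ₀/ω)·sinh
numerator   = 0.1381 − (0.1169)·1.731374 − (0.3878/3.4931)·1.413384 = -0.221210
denominator = 1 − 1.731374 = -0.731374
p = -0.221210 / -0.731374 = 0.3025

p = 0.3025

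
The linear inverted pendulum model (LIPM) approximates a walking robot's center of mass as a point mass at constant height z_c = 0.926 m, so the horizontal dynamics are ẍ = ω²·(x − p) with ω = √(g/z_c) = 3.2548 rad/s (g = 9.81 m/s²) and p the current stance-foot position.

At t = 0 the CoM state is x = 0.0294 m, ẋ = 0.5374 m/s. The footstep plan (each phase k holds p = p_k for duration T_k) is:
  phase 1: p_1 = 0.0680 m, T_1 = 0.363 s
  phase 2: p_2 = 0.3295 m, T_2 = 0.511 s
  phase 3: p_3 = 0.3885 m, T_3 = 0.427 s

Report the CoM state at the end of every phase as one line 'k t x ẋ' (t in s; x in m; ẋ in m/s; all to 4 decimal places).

phase 1: p=0.0680, T=0.363, ωT=1.181492, cosh=1.783028, sinh=1.476207; start (x,ẋ)=(0.029400, 0.537400) → end (x,ẋ)=(0.242912, 0.772735)
phase 2: p=0.3295, T=0.511, ωT=1.663203, cosh=2.732857, sinh=2.543326; start (x,ẋ)=(0.242912, 0.772735) → end (x,ẋ)=(0.696688, 1.394995)
phase 3: p=0.3885, T=0.427, ωT=1.389800, cosh=2.131585, sinh=1.882460; start (x,ẋ)=(0.696688, 1.394995) → end (x,ẋ)=(1.852244, 4.861828)

1 0.3630 0.2429 0.7727
2 0.8740 0.6967 1.3950
3 1.3010 1.8522 4.8618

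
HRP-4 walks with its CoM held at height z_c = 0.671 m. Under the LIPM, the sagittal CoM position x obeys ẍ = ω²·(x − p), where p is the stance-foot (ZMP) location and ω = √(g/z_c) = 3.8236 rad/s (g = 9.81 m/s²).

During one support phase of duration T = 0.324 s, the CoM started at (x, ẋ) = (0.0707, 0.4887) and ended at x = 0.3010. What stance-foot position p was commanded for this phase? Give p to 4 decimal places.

ωT = 3.8236·0.324 = 1.238846; cosh(ωT) = 1.870674, sinh(ωT) = 1.580956
x(T) = p + (x₀−p)·cosh(ωT) + (ẋ₀/ω)·sinh(ωT) ⇒ p·(1 − cosh) = x(T) − x₀·cosh − (ẋ₀/ω)·sinh
numerator   = 0.3010 − (0.0707)·1.870674 − (0.4887/3.8236)·1.580956 = -0.033321
denominator = 1 − 1.870674 = -0.870674
p = -0.033321 / -0.870674 = 0.0383

p = 0.0383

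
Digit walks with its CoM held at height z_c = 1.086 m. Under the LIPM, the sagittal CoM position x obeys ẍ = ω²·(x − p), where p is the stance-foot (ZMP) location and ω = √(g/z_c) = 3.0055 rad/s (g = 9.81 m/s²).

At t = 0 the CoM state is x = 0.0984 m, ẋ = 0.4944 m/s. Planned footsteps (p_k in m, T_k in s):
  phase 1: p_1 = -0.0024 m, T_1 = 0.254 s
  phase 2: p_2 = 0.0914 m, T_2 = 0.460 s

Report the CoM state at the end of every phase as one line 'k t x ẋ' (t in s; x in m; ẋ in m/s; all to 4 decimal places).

1 0.2540 0.2674 0.9000
2 0.7140 1.0232 2.8935

phase 1: p=-0.0024, T=0.254, ωT=0.763397, cosh=1.305816, sinh=0.839736; start (x,ẋ)=(0.098400, 0.494400) → end (x,ẋ)=(0.267362, 0.899997)
phase 2: p=0.0914, T=0.460, ωT=1.382530, cosh=2.117957, sinh=1.867014; start (x,ẋ)=(0.267362, 0.899997) → end (x,ẋ)=(1.023156, 2.893530)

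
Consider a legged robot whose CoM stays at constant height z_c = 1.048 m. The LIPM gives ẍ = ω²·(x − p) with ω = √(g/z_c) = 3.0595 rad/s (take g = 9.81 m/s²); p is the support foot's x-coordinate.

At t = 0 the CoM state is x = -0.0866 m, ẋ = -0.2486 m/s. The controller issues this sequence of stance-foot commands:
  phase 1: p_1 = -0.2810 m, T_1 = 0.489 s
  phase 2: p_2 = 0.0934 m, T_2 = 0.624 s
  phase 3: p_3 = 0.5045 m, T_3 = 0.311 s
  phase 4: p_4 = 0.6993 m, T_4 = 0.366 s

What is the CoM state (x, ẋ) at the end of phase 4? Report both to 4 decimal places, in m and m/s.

phase 1: p=-0.2810, T=0.489, ωT=1.496096, cosh=2.344114, sinh=2.120111; start (x,ẋ)=(-0.086600, -0.248600) → end (x,ẋ)=(0.002426, 0.678225)
phase 2: p=0.0934, T=0.624, ωT=1.909128, cosh=3.447706, sinh=3.299497; start (x,ẋ)=(0.002426, 0.678225) → end (x,ẋ)=(0.511175, 1.419953)
phase 3: p=0.5045, T=0.311, ωT=0.951504, cosh=1.487881, sinh=1.101722; start (x,ẋ)=(0.511175, 1.419953) → end (x,ẋ)=(1.025755, 2.135221)
phase 4: p=0.6993, T=0.366, ωT=1.119777, cosh=1.695262, sinh=1.368909; start (x,ẋ)=(1.025755, 2.135221) → end (x,ẋ)=(2.208086, 4.987008)

x = 2.2081, ẋ = 4.9870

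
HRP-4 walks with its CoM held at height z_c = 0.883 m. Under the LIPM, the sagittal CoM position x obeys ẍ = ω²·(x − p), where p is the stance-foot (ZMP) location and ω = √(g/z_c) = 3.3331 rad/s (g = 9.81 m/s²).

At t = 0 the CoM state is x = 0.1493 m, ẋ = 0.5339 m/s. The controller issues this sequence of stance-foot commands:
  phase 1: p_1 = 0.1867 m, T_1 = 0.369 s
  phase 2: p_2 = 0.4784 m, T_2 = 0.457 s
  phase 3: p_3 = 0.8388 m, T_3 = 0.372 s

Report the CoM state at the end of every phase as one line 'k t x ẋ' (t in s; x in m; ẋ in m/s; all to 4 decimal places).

phase 1: p=0.1867, T=0.369, ωT=1.229914, cosh=1.856626, sinh=1.564309; start (x,ẋ)=(0.149300, 0.533900) → end (x,ẋ)=(0.367835, 0.796249)
phase 2: p=0.4784, T=0.457, ωT=1.523227, cosh=2.402505, sinh=2.184497; start (x,ẋ)=(0.367835, 0.796249) → end (x,ẋ)=(0.734625, 1.107953)
phase 3: p=0.8388, T=0.372, ωT=1.239913, cosh=1.872361, sinh=1.582952; start (x,ẋ)=(0.734625, 1.107953) → end (x,ẋ)=(1.169935, 1.524847)

1 0.3690 0.3678 0.7962
2 0.8260 0.7346 1.1080
3 1.1980 1.1699 1.5248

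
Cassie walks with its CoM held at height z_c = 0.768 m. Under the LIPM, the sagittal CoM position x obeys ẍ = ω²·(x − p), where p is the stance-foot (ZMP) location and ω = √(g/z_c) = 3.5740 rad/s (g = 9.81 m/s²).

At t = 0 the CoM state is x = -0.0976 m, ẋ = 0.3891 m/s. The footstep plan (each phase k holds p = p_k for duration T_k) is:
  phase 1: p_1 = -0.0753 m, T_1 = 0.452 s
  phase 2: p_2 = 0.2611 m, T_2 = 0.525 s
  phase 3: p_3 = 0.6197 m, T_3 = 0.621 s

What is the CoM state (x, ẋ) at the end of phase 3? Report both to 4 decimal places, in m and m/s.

x = 1.9233, ẋ = 4.8199

phase 1: p=-0.0753, T=0.452, ωT=1.615448, cosh=2.614471, sinh=2.415670; start (x,ẋ)=(-0.097600, 0.389100) → end (x,ẋ)=(0.129390, 0.824761)
phase 2: p=0.2611, T=0.525, ωT=1.876350, cosh=3.341388, sinh=3.188240; start (x,ẋ)=(0.129390, 0.824761) → end (x,ẋ)=(0.556748, 1.255046)
phase 3: p=0.6197, T=0.621, ωT=2.219454, cosh=4.655487, sinh=4.546818; start (x,ẋ)=(0.556748, 1.255046) → end (x,ẋ)=(1.923287, 4.819854)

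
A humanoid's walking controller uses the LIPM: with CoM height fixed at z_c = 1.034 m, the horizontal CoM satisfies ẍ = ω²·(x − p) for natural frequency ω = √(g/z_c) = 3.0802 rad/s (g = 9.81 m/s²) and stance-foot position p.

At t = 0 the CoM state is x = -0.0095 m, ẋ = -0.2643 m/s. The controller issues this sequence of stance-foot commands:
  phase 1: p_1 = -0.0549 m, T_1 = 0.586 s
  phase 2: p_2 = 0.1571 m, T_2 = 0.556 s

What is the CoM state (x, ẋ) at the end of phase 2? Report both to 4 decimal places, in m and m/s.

phase 1: p=-0.0549, T=0.586, ωT=1.804997, cosh=3.122215, sinh=2.957740; start (x,ẋ)=(-0.009500, -0.264300) → end (x,ẋ)=(-0.166944, -0.411588)
phase 2: p=0.1571, T=0.556, ωT=1.712591, cosh=2.861852, sinh=2.681454; start (x,ẋ)=(-0.166944, -0.411588) → end (x,ẋ)=(-1.128571, -3.854315)

x = -1.1286, ẋ = -3.8543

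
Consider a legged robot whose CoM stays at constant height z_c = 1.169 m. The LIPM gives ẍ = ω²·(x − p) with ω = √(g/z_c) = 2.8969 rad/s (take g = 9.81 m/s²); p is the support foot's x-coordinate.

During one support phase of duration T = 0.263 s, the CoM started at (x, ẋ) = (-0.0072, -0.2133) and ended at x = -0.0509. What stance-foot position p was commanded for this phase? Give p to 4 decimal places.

ωT = 2.8969·0.263 = 0.761885; cosh(ωT) = 1.304548, sinh(ωT) = 0.837762
x(T) = p + (x₀−p)·cosh(ωT) + (ẋ₀/ω)·sinh(ωT) ⇒ p·(1 − cosh) = x(T) − x₀·cosh − (ẋ₀/ω)·sinh
numerator   = -0.0509 − (-0.0072)·1.304548 − (-0.2133/2.8969)·0.837762 = 0.020178
denominator = 1 − 1.304548 = -0.304548
p = 0.020178 / -0.304548 = -0.0663

p = -0.0663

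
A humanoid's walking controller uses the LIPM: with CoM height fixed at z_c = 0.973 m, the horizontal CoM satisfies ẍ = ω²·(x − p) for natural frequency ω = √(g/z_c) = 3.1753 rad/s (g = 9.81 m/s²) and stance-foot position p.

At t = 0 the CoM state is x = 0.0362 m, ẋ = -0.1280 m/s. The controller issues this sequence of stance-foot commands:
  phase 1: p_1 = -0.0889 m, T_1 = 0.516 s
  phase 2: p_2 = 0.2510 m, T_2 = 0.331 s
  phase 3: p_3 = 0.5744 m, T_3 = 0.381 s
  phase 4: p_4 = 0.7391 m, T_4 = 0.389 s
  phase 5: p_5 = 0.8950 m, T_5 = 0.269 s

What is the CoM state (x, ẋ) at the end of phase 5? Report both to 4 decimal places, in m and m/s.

x = -0.6452, ẋ = -4.5647

phase 1: p=-0.0889, T=0.516, ωT=1.638455, cosh=2.670745, sinh=2.476465; start (x,ẋ)=(0.036200, -0.128000) → end (x,ẋ)=(0.145381, 0.641871)
phase 2: p=0.2510, T=0.331, ωT=1.051024, cosh=1.605080, sinh=1.255500; start (x,ẋ)=(0.145381, 0.641871) → end (x,ẋ)=(0.335266, 0.609194)
phase 3: p=0.5744, T=0.381, ωT=1.209789, cosh=1.825519, sinh=1.527259; start (x,ẋ)=(0.335266, 0.609194) → end (x,ẋ)=(0.430868, -0.047585)
phase 4: p=0.7391, T=0.389, ωT=1.235192, cosh=1.864908, sinh=1.574129; start (x,ẋ)=(0.430868, -0.047585) → end (x,ẋ)=(0.140685, -1.629389)
phase 5: p=0.8950, T=0.269, ωT=0.854156, cosh=1.387516, sinh=0.961874; start (x,ẋ)=(0.140685, -1.629389) → end (x,ẋ)=(-0.645205, -4.564661)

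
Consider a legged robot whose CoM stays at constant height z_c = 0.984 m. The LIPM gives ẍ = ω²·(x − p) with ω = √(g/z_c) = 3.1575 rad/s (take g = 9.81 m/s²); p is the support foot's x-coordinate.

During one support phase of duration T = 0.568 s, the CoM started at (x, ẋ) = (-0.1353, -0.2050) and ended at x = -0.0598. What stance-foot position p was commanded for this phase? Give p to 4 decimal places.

p = -0.2623

ωT = 3.1575·0.568 = 1.793460; cosh(ωT) = 3.088298, sinh(ωT) = 2.921914
x(T) = p + (x₀−p)·cosh(ωT) + (ẋ₀/ω)·sinh(ωT) ⇒ p·(1 − cosh) = x(T) − x₀·cosh − (ẋ₀/ω)·sinh
numerator   = -0.0598 − (-0.1353)·3.088298 − (-0.2050/3.1575)·2.921914 = 0.547751
denominator = 1 − 3.088298 = -2.088298
p = 0.547751 / -2.088298 = -0.2623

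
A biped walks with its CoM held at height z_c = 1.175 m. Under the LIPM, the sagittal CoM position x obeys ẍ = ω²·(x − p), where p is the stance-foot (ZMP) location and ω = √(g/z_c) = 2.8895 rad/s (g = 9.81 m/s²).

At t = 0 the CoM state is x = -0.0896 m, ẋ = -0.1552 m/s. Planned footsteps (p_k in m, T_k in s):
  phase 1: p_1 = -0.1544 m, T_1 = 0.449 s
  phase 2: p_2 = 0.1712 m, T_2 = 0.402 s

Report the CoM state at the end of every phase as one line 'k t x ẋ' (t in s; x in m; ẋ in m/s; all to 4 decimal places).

phase 1: p=-0.1544, T=0.449, ωT=1.297386, cosh=1.966481, sinh=1.693235; start (x,ẋ)=(-0.089600, -0.155200) → end (x,ẋ)=(-0.117919, 0.011843)
phase 2: p=0.1712, T=0.402, ωT=1.161579, cosh=1.753983, sinh=1.440991; start (x,ẋ)=(-0.117919, 0.011843) → end (x,ẋ)=(-0.330003, -1.183044)

1 0.4490 -0.1179 0.0118
2 0.8510 -0.3300 -1.1830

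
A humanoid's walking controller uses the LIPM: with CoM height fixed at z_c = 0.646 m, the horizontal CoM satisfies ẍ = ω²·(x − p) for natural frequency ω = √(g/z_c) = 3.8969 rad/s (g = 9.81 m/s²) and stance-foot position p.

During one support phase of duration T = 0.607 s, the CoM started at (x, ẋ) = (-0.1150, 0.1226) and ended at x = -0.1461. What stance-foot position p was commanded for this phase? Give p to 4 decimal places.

ωT = 3.8969·0.607 = 2.365418; cosh(ωT) = 5.371201, sinh(ωT) = 5.277291
x(T) = p + (x₀−p)·cosh(ωT) + (ẋ₀/ω)·sinh(ωT) ⇒ p·(1 − cosh) = x(T) − x₀·cosh − (ẋ₀/ω)·sinh
numerator   = -0.1461 − (-0.1150)·5.371201 − (0.1226/3.8969)·5.277291 = 0.305560
denominator = 1 − 5.371201 = -4.371201
p = 0.305560 / -4.371201 = -0.0699

p = -0.0699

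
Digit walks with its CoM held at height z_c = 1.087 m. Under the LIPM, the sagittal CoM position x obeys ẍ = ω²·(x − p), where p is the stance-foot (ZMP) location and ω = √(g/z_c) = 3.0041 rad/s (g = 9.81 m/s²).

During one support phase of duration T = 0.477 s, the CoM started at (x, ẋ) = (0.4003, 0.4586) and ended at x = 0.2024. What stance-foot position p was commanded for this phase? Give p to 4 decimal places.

p = 0.8115

ωT = 3.0041·0.477 = 1.432956; cosh(ωT) = 2.214836, sinh(ωT) = 1.976233
x(T) = p + (x₀−p)·cosh(ωT) + (ẋ₀/ω)·sinh(ωT) ⇒ p·(1 − cosh) = x(T) − x₀·cosh − (ẋ₀/ω)·sinh
numerator   = 0.2024 − (0.4003)·2.214836 − (0.4586/3.0041)·1.976233 = -0.985886
denominator = 1 − 2.214836 = -1.214836
p = -0.985886 / -1.214836 = 0.8115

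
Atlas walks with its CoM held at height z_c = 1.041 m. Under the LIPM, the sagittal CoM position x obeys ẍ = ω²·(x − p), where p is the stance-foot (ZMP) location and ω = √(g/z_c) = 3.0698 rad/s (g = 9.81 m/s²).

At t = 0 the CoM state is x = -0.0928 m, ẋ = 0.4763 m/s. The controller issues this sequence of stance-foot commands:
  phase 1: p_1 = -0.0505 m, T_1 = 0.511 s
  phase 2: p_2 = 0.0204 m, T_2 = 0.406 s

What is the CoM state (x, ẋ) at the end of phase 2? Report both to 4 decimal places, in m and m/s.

x = 0.8230, ẋ = 2.5627

phase 1: p=-0.0505, T=0.511, ωT=1.568668, cosh=2.504286, sinh=2.295963; start (x,ẋ)=(-0.092800, 0.476300) → end (x,ẋ)=(0.199803, 0.894655)
phase 2: p=0.0204, T=0.406, ωT=1.246339, cosh=1.882572, sinh=1.595016; start (x,ẋ)=(0.199803, 0.894655) → end (x,ẋ)=(0.822986, 2.562676)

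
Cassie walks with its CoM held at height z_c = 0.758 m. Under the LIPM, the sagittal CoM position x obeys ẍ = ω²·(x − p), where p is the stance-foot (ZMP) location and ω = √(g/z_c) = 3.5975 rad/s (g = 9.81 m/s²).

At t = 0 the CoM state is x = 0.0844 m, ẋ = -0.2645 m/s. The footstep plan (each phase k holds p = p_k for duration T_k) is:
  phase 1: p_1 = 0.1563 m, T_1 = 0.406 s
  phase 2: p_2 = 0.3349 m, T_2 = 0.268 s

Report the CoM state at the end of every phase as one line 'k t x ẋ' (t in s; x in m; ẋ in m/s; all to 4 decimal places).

phase 1: p=0.1563, T=0.406, ωT=1.460585, cosh=2.270290, sinh=2.038189; start (x,ẋ)=(0.084400, -0.264500) → end (x,ẋ)=(-0.156788, -1.127690)
phase 2: p=0.3349, T=0.268, ωT=0.964130, cosh=1.501910, sinh=1.120595; start (x,ẋ)=(-0.156788, -1.127690) → end (x,ẋ)=(-0.754839, -3.675852)

1 0.4060 -0.1568 -1.1277
2 0.6740 -0.7548 -3.6759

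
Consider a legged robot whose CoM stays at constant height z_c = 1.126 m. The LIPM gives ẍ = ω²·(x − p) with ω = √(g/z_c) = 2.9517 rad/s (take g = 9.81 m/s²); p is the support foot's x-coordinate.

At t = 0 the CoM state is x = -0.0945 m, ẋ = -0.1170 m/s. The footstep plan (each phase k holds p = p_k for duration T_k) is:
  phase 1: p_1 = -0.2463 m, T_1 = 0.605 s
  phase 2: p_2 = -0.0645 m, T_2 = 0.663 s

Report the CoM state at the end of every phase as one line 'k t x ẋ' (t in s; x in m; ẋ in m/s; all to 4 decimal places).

1 0.6050 0.1042 0.9399
2 1.2680 1.6490 5.1200

phase 1: p=-0.2463, T=0.605, ωT=1.785779, cosh=3.065944, sinh=2.898277; start (x,ẋ)=(-0.094500, -0.117000) → end (x,ẋ)=(0.104228, 0.939910)
phase 2: p=-0.0645, T=0.663, ωT=1.956977, cosh=3.609592, sinh=3.468307; start (x,ẋ)=(0.104228, 0.939910) → end (x,ẋ)=(1.648952, 5.120027)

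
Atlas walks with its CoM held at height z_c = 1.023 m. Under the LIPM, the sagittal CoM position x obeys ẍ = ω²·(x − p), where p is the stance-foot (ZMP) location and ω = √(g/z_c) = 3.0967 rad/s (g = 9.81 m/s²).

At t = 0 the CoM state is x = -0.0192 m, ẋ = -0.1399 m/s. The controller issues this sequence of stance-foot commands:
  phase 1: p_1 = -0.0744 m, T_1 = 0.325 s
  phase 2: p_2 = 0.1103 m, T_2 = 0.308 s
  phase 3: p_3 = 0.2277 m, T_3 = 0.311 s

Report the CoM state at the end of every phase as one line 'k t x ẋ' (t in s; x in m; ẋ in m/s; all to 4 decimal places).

1 0.3250 -0.0423 -0.0144
2 0.6330 -0.1223 -0.5438
3 0.9440 -0.4941 -2.0290

phase 1: p=-0.0744, T=0.325, ωT=1.006428, cosh=1.550666, sinh=1.185144; start (x,ẋ)=(-0.019200, -0.139900) → end (x,ẋ)=(-0.042345, -0.014352)
phase 2: p=0.1103, T=0.308, ωT=0.953784, cosh=1.490396, sinh=1.105115; start (x,ẋ)=(-0.042345, -0.014352) → end (x,ẋ)=(-0.122323, -0.543773)
phase 3: p=0.2277, T=0.311, ωT=0.963074, cosh=1.500727, sinh=1.119009; start (x,ẋ)=(-0.122323, -0.543773) → end (x,ẋ)=(-0.494084, -2.028966)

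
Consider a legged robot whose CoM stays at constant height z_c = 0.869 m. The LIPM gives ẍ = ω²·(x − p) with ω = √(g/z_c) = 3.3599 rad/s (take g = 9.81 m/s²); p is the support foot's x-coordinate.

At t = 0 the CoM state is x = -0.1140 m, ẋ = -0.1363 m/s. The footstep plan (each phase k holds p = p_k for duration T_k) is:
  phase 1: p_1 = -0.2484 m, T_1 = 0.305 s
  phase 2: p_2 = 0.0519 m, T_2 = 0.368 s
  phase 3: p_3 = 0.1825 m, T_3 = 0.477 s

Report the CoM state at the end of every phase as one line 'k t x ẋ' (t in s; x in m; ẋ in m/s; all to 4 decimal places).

phase 1: p=-0.2484, T=0.305, ωT=1.024770, cosh=1.572666, sinh=1.213787; start (x,ẋ)=(-0.114000, -0.136300) → end (x,ẋ)=(-0.086273, 0.333756)
phase 2: p=0.0519, T=0.368, ωT=1.236443, cosh=1.866880, sinh=1.576465; start (x,ẋ)=(-0.086273, 0.333756) → end (x,ẋ)=(-0.049454, -0.108787)
phase 3: p=0.1825, T=0.477, ωT=1.602672, cosh=2.583822, sinh=2.382464; start (x,ẋ)=(-0.049454, -0.108787) → end (x,ẋ)=(-0.493968, -2.137842)

1 0.3050 -0.0863 0.3338
2 0.6730 -0.0495 -0.1088
3 1.1500 -0.4940 -2.1378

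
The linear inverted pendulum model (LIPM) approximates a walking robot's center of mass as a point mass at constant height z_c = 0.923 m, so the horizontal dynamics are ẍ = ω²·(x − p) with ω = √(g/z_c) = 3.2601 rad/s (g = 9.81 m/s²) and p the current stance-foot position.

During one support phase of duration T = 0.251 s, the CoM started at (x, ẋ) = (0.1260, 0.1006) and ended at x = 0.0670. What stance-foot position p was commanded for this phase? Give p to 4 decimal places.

ωT = 3.2601·0.251 = 0.818285; cosh(ωT) = 1.353899, sinh(ωT) = 0.912711
x(T) = p + (x₀−p)·cosh(ωT) + (ẋ₀/ω)·sinh(ωT) ⇒ p·(1 − cosh) = x(T) − x₀·cosh − (ẋ₀/ω)·sinh
numerator   = 0.0670 − (0.1260)·1.353899 − (0.1006/3.2601)·0.912711 = -0.131756
denominator = 1 − 1.353899 = -0.353899
p = -0.131756 / -0.353899 = 0.3723

p = 0.3723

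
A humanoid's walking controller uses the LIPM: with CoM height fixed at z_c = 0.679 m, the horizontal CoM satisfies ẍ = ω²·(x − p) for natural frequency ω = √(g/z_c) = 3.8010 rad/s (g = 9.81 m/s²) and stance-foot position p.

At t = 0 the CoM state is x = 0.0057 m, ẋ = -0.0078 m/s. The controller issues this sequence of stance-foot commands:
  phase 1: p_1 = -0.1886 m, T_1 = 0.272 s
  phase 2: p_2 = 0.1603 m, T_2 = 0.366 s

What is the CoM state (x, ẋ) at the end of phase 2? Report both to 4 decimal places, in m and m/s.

x = 0.5108, ẋ = 1.5963

phase 1: p=-0.1886, T=0.272, ωT=1.033872, cosh=1.583780, sinh=1.228153; start (x,ẋ)=(0.005700, -0.007800) → end (x,ẋ)=(0.116608, 0.894679)
phase 2: p=0.1603, T=0.366, ωT=1.391166, cosh=2.134160, sinh=1.885375; start (x,ẋ)=(0.116608, 0.894679) → end (x,ẋ)=(0.510834, 1.596279)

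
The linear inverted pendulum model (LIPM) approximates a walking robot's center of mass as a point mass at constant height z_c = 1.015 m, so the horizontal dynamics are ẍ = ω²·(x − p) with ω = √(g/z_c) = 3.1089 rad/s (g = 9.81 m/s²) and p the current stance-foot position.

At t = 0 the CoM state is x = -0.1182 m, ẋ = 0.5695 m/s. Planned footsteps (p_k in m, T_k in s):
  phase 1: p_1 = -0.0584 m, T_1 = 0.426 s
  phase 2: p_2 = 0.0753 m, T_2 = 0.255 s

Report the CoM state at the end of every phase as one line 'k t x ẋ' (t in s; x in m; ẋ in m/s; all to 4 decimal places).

phase 1: p=-0.0584, T=0.426, ωT=1.324391, cosh=2.012931, sinh=1.746966; start (x,ẋ)=(-0.118200, 0.569500) → end (x,ẋ)=(0.141243, 0.821582)
phase 2: p=0.0753, T=0.255, ωT=0.792770, cosh=1.331048, sinh=0.878459; start (x,ẋ)=(0.141243, 0.821582) → end (x,ẋ)=(0.395221, 1.273657)

1 0.4260 0.1412 0.8216
2 0.6810 0.3952 1.2737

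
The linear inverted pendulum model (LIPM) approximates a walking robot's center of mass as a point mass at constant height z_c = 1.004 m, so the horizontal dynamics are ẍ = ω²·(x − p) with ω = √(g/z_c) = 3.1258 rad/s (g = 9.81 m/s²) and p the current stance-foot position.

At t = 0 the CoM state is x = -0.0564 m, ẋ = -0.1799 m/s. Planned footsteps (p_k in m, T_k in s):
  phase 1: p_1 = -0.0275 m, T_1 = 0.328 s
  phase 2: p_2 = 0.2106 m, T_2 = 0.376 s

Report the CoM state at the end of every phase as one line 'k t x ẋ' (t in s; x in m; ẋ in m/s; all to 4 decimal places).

1 0.3280 -0.1429 -0.3927
2 0.7040 -0.6005 -2.3156

phase 1: p=-0.0275, T=0.328, ωT=1.025262, cosh=1.573265, sinh=1.214562; start (x,ẋ)=(-0.056400, -0.179900) → end (x,ẋ)=(-0.142869, -0.392749)
phase 2: p=0.2106, T=0.376, ωT=1.175301, cosh=1.773922, sinh=1.465196; start (x,ẋ)=(-0.142869, -0.392749) → end (x,ẋ)=(-0.600525, -2.315562)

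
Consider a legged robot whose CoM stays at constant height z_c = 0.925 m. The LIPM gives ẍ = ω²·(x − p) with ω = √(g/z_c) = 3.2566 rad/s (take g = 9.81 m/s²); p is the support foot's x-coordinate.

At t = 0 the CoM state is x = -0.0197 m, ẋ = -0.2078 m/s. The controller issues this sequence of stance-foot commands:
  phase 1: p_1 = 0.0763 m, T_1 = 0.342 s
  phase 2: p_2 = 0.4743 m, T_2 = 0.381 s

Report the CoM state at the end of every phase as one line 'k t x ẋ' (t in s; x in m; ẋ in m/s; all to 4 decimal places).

phase 1: p=0.0763, T=0.342, ωT=1.113757, cosh=1.687052, sinh=1.358729; start (x,ẋ)=(-0.019700, -0.207800) → end (x,ẋ)=(-0.172356, -0.775354)
phase 2: p=0.4743, T=0.381, ωT=1.240765, cosh=1.873710, sinh=1.584547; start (x,ẋ)=(-0.172356, -0.775354) → end (x,ẋ)=(-1.114605, -4.789684)

1 0.3420 -0.1724 -0.7754
2 0.7230 -1.1146 -4.7897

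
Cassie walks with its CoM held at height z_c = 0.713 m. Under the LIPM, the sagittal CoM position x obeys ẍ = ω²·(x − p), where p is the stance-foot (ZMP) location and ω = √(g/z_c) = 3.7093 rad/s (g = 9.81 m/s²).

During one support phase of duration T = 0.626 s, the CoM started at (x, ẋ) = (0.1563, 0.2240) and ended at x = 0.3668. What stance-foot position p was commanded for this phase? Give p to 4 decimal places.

p = 0.1791

ωT = 3.7093·0.626 = 2.322022; cosh(ωT) = 5.147172, sinh(ωT) = 5.049097
x(T) = p + (x₀−p)·cosh(ωT) + (ẋ₀/ω)·sinh(ωT) ⇒ p·(1 − cosh) = x(T) − x₀·cosh − (ẋ₀/ω)·sinh
numerator   = 0.3668 − (0.1563)·5.147172 − (0.2240/3.7093)·5.049097 = -0.742612
denominator = 1 − 5.147172 = -4.147172
p = -0.742612 / -4.147172 = 0.1791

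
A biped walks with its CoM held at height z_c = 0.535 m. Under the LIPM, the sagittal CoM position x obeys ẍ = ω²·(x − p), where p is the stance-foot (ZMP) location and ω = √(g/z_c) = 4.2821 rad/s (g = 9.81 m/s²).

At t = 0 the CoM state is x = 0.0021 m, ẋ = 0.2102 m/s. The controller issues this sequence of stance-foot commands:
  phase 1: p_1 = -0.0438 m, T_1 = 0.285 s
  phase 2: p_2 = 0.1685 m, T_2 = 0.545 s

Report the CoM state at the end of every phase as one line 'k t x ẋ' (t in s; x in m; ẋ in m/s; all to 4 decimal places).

1 0.2850 0.1167 0.6912
2 0.8300 0.7234 2.4645

phase 1: p=-0.0438, T=0.285, ωT=1.220398, cosh=1.841825, sinh=1.546713; start (x,ẋ)=(0.002100, 0.210200) → end (x,ẋ)=(0.116665, 0.691156)
phase 2: p=0.1685, T=0.545, ωT=2.333744, cosh=5.206716, sinh=5.109784; start (x,ẋ)=(0.116665, 0.691156) → end (x,ẋ)=(0.723358, 2.464467)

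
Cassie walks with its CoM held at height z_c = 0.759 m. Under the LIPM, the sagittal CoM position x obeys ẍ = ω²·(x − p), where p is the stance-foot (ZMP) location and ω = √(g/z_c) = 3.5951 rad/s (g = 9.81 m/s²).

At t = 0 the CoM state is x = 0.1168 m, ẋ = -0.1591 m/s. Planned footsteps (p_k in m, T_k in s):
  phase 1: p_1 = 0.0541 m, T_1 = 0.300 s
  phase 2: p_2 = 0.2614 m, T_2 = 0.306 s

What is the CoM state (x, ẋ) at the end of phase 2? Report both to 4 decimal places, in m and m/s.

phase 1: p=0.0541, T=0.300, ωT=1.078530, cosh=1.640225, sinh=1.300129; start (x,ẋ)=(0.116800, -0.159100) → end (x,ẋ)=(0.099405, 0.032106)
phase 2: p=0.2614, T=0.306, ωT=1.100101, cosh=1.668653, sinh=1.335815; start (x,ẋ)=(0.099405, 0.032106) → end (x,ẋ)=(0.003017, -0.724388)

x = 0.0030, ẋ = -0.7244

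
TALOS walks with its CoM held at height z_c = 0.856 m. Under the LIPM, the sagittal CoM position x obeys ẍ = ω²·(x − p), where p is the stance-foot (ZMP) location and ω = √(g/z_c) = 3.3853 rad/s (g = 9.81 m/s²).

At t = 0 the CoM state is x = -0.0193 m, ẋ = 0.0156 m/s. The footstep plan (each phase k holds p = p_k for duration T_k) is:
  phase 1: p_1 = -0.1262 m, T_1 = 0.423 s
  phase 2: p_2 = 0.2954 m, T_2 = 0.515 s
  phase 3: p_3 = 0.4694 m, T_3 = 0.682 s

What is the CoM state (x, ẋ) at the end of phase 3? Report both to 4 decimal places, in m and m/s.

x = 0.8843, ẋ = 1.4866

phase 1: p=-0.1262, T=0.423, ωT=1.431982, cosh=2.212912, sinh=1.974077; start (x,ẋ)=(-0.019300, 0.015600) → end (x,ẋ)=(0.119457, 0.748917)
phase 2: p=0.2954, T=0.515, ωT=1.743429, cosh=2.945918, sinh=2.770998; start (x,ẋ)=(0.119457, 0.748917) → end (x,ẋ)=(0.390105, 0.555789)
phase 3: p=0.4694, T=0.682, ωT=2.308775, cosh=5.080735, sinh=4.981352; start (x,ẋ)=(0.390105, 0.555789) → end (x,ẋ)=(0.884345, 1.486628)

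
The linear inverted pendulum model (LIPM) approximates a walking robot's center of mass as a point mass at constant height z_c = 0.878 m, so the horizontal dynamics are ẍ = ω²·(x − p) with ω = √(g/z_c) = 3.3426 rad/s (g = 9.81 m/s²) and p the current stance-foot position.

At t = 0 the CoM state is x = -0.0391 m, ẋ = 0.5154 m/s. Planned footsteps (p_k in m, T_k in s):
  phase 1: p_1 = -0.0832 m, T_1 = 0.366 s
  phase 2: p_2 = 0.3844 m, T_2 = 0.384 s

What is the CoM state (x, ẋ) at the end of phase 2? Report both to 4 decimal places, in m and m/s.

x = 0.6875, ẋ = 1.4762

phase 1: p=-0.0832, T=0.366, ωT=1.223392, cosh=1.846463, sinh=1.552232; start (x,ẋ)=(-0.039100, 0.515400) → end (x,ẋ)=(0.237570, 1.180479)
phase 2: p=0.3844, T=0.384, ωT=1.283558, cosh=1.943255, sinh=1.666206; start (x,ẋ)=(0.237570, 1.180479) → end (x,ẋ)=(0.687512, 1.476208)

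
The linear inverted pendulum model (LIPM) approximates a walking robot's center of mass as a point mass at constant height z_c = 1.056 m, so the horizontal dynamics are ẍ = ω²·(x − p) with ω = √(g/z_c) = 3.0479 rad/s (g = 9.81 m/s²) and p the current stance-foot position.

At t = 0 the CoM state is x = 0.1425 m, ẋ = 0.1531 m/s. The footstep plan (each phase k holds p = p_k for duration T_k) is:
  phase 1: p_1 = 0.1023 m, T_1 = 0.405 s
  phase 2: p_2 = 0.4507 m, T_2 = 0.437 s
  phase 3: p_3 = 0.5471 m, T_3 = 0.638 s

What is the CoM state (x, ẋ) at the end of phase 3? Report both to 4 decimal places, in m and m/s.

phase 1: p=0.1023, T=0.405, ωT=1.234400, cosh=1.863662, sinh=1.572652; start (x,ẋ)=(0.142500, 0.153100) → end (x,ẋ)=(0.256216, 0.478017)
phase 2: p=0.4507, T=0.437, ωT=1.331932, cosh=2.026162, sinh=1.762195; start (x,ẋ)=(0.256216, 0.478017) → end (x,ẋ)=(0.333017, -0.076035)
phase 3: p=0.5471, T=0.638, ωT=1.944560, cosh=3.566803, sinh=3.423753; start (x,ẋ)=(0.333017, -0.076035) → end (x,ẋ)=(-0.301905, -2.505218)

x = -0.3019, ẋ = -2.5052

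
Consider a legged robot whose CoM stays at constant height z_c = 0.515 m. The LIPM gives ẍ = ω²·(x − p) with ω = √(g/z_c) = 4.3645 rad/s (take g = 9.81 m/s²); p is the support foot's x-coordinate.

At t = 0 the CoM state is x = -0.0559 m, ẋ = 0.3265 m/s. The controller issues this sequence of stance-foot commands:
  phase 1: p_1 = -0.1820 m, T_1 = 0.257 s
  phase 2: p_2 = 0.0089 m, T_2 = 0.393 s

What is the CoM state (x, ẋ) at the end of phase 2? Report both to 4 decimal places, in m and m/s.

phase 1: p=-0.1820, T=0.257, ωT=1.121676, cosh=1.697865, sinh=1.372132; start (x,ẋ)=(-0.055900, 0.326500) → end (x,ẋ)=(0.134747, 1.309524)
phase 2: p=0.0089, T=0.393, ωT=1.715248, cosh=2.868988, sinh=2.689069; start (x,ẋ)=(0.134747, 1.309524) → end (x,ẋ)=(1.176782, 5.234009)

x = 1.1768, ẋ = 5.2340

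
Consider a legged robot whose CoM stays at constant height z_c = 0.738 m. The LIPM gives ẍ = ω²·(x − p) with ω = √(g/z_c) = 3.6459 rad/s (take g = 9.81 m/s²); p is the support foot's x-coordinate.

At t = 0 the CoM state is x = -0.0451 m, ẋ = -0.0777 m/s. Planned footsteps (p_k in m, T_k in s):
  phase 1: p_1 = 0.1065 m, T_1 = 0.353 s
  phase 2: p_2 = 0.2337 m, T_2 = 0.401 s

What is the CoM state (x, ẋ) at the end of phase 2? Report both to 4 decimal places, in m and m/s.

x = -1.4107, ẋ = -5.8573

phase 1: p=0.1065, T=0.353, ωT=1.287003, cosh=1.949006, sinh=1.672909; start (x,ẋ)=(-0.045100, -0.077700) → end (x,ẋ)=(-0.224622, -1.076085)
phase 2: p=0.2337, T=0.401, ωT=1.462006, cosh=2.273188, sinh=2.041417; start (x,ẋ)=(-0.224622, -1.076085) → end (x,ẋ)=(-1.410674, -5.857342)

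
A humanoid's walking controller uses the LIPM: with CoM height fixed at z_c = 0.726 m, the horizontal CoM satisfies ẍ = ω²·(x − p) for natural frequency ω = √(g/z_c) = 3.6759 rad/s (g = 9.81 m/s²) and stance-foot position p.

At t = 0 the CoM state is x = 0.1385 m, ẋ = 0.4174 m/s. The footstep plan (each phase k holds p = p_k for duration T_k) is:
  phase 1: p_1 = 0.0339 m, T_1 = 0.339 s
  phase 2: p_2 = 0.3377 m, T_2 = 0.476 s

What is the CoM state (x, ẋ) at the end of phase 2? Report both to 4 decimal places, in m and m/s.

x = 1.6190, ẋ = 4.9056

phase 1: p=0.0339, T=0.339, ωT=1.246130, cosh=1.882239, sinh=1.594623; start (x,ẋ)=(0.138500, 0.417400) → end (x,ẋ)=(0.411852, 1.398778)
phase 2: p=0.3377, T=0.476, ωT=1.749728, cosh=2.963431, sinh=2.789609; start (x,ẋ)=(0.411852, 1.398778) → end (x,ẋ)=(1.618966, 4.905562)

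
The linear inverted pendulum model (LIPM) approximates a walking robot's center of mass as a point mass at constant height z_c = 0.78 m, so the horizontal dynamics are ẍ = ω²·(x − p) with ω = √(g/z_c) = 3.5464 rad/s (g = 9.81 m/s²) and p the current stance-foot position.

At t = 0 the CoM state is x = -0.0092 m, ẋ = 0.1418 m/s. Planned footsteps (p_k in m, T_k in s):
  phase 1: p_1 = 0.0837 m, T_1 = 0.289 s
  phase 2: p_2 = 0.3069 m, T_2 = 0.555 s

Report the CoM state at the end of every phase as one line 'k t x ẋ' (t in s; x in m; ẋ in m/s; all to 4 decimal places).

1 0.2890 -0.0139 -0.1769
2 0.8440 -1.0387 -4.6377

phase 1: p=0.0837, T=0.289, ωT=1.024910, cosh=1.572836, sinh=1.214007; start (x,ẋ)=(-0.009200, 0.141800) → end (x,ẋ)=(-0.013875, -0.176939)
phase 2: p=0.3069, T=0.555, ωT=1.968252, cosh=3.648927, sinh=3.509226; start (x,ẋ)=(-0.013875, -0.176939) → end (x,ẋ)=(-1.038671, -4.637726)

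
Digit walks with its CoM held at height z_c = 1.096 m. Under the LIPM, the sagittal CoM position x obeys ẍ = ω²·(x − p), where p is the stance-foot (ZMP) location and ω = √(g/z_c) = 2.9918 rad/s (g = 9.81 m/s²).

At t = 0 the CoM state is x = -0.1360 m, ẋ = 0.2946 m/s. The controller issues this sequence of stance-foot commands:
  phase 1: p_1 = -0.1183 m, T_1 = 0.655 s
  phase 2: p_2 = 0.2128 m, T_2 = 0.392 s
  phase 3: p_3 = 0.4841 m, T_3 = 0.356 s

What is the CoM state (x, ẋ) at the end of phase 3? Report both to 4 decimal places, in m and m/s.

x = 1.1599, ẋ = 2.4125

phase 1: p=-0.1183, T=0.655, ωT=1.959629, cosh=3.618802, sinh=3.477892; start (x,ẋ)=(-0.136000, 0.294600) → end (x,ẋ)=(0.160112, 0.881928)
phase 2: p=0.2128, T=0.392, ωT=1.172786, cosh=1.770242, sinh=1.460738; start (x,ẋ)=(0.160112, 0.881928) → end (x,ẋ)=(0.550129, 1.330968)
phase 3: p=0.4841, T=0.356, ωT=1.065081, cosh=1.622887, sinh=1.278187; start (x,ẋ)=(0.550129, 1.330968) → end (x,ẋ)=(1.159887, 2.412509)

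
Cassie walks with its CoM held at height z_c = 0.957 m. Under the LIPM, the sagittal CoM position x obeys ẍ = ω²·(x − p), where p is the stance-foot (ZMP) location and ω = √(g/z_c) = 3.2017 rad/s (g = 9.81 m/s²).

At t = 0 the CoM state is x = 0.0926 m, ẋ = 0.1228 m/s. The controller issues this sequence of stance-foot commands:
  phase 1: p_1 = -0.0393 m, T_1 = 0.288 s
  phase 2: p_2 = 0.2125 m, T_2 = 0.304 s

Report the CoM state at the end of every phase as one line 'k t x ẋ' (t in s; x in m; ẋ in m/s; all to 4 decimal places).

phase 1: p=-0.0393, T=0.288, ωT=0.922090, cosh=1.456113, sinh=1.058426; start (x,ẋ)=(0.092600, 0.122800) → end (x,ẋ)=(0.193357, 0.625789)
phase 2: p=0.2125, T=0.304, ωT=0.973317, cosh=1.512268, sinh=1.134440; start (x,ẋ)=(0.193357, 0.625789) → end (x,ẋ)=(0.405283, 0.876830)

1 0.2880 0.1934 0.6258
2 0.5920 0.4053 0.8768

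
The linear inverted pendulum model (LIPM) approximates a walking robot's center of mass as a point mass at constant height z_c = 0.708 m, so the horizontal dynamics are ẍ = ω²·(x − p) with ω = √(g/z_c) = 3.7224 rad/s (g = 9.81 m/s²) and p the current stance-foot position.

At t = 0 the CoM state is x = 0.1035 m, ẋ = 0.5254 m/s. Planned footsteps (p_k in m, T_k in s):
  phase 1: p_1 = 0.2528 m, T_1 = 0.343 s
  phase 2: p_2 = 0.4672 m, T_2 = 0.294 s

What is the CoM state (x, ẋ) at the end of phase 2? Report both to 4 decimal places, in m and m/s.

phase 1: p=0.2528, T=0.343, ωT=1.276783, cosh=1.932011, sinh=1.653078; start (x,ẋ)=(0.103500, 0.525400) → end (x,ẋ)=(0.197675, 0.096373)
phase 2: p=0.4672, T=0.294, ωT=1.094386, cosh=1.661046, sinh=1.326301; start (x,ẋ)=(0.197675, 0.096373) → end (x,ẋ)=(0.053845, -1.170569)

x = 0.0538, ẋ = -1.1706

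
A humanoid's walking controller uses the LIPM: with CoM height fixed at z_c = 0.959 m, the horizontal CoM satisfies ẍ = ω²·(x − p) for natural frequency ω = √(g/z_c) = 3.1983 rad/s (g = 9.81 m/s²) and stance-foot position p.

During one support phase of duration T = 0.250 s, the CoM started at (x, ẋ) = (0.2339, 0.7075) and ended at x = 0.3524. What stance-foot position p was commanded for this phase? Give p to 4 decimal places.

ωT = 3.1983·0.250 = 0.799575; cosh(ωT) = 1.337058, sinh(ωT) = 0.887538
x(T) = p + (x₀−p)·cosh(ωT) + (ẋ₀/ω)·sinh(ωT) ⇒ p·(1 − cosh) = x(T) − x₀·cosh − (ẋ₀/ω)·sinh
numerator   = 0.3524 − (0.2339)·1.337058 − (0.7075/3.1983)·0.887538 = -0.156671
denominator = 1 − 1.337058 = -0.337058
p = -0.156671 / -0.337058 = 0.4648

p = 0.4648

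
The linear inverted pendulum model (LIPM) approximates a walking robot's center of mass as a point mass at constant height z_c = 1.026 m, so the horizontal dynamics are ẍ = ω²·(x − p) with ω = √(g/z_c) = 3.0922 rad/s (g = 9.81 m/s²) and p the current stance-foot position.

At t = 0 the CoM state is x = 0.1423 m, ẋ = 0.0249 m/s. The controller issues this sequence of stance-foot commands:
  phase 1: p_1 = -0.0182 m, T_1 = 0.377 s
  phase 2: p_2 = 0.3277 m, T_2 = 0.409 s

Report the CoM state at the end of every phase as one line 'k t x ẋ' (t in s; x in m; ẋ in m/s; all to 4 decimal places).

1 0.3770 0.2759 0.7626
2 0.7860 0.6307 1.1975

phase 1: p=-0.0182, T=0.377, ωT=1.165759, cosh=1.760022, sinh=1.448336; start (x,ẋ)=(0.142300, 0.024900) → end (x,ẋ)=(0.275946, 0.762631)
phase 2: p=0.3277, T=0.409, ωT=1.264710, cosh=1.912193, sinh=1.629872; start (x,ẋ)=(0.275946, 0.762631) → end (x,ẋ)=(0.630713, 1.197465)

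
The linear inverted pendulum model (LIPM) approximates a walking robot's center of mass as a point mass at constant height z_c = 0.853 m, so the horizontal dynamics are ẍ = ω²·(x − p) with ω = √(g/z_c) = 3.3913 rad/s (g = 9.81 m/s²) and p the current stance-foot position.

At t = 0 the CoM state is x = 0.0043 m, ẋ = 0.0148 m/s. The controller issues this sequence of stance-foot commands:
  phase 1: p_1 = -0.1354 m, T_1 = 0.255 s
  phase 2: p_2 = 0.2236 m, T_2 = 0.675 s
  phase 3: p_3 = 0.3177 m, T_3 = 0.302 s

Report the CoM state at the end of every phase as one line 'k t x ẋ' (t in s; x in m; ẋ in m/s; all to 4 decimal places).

1 0.2550 0.0641 0.4834
2 0.9300 0.1248 -0.2312
3 1.2320 -0.0682 -1.1568

phase 1: p=-0.1354, T=0.255, ωT=0.864782, cosh=1.397815, sinh=0.976672; start (x,ẋ)=(0.004300, 0.014800) → end (x,ẋ)=(0.064137, 0.483400)
phase 2: p=0.2236, T=0.675, ωT=2.289128, cosh=4.983840, sinh=4.882485; start (x,ẋ)=(0.064137, 0.483400) → end (x,ẋ)=(0.124818, -0.231193)
phase 3: p=0.3177, T=0.302, ωT=1.024173, cosh=1.571942, sinh=1.212848; start (x,ẋ)=(0.124818, -0.231193) → end (x,ẋ)=(-0.068182, -1.156770)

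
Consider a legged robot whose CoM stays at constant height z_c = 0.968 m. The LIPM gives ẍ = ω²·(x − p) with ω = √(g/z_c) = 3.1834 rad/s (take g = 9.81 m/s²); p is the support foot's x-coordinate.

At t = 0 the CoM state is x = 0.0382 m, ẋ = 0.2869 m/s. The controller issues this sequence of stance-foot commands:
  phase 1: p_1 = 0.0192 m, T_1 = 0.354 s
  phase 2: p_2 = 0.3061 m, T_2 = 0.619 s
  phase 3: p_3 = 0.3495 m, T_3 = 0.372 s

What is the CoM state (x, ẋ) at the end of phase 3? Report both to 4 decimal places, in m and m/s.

phase 1: p=0.0192, T=0.354, ωT=1.126924, cosh=1.705088, sinh=1.381060; start (x,ẋ)=(0.038200, 0.286900) → end (x,ẋ)=(0.176063, 0.572723)
phase 2: p=0.3061, T=0.619, ωT=1.970525, cosh=3.656911, sinh=3.517528; start (x,ẋ)=(0.176063, 0.572723) → end (x,ẋ)=(0.463401, 0.638280)
phase 3: p=0.3495, T=0.372, ωT=1.184225, cosh=1.787068, sinh=1.481085; start (x,ẋ)=(0.463401, 0.638280) → end (x,ẋ)=(0.850011, 1.677682)

x = 0.8500, ẋ = 1.6777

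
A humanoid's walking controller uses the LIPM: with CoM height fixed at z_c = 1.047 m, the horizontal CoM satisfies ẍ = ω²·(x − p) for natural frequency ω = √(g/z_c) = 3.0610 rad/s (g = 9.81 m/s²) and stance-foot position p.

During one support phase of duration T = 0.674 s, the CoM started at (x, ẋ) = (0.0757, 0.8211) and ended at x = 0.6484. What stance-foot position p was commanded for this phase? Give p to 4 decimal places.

ωT = 3.0610·0.674 = 2.063114; cosh(ωT) = 3.998749, sinh(ωT) = 3.871691
x(T) = p + (x₀−p)·cosh(ωT) + (ẋ₀/ω)·sinh(ωT) ⇒ p·(1 − cosh) = x(T) − x₀·cosh − (ẋ₀/ω)·sinh
numerator   = 0.6484 − (0.0757)·3.998749 − (0.8211/3.0610)·3.871691 = -0.692870
denominator = 1 − 3.998749 = -2.998749
p = -0.692870 / -2.998749 = 0.2311

p = 0.2311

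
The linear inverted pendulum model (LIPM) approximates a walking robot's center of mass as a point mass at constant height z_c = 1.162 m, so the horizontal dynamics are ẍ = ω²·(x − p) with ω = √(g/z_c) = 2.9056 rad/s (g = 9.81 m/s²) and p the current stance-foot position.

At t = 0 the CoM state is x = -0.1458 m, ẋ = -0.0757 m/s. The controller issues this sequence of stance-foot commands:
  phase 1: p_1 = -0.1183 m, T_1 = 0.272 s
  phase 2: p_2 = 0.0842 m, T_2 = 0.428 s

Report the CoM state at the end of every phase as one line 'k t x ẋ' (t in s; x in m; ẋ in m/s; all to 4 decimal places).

1 0.2720 -0.1776 -0.1705
2 0.7000 -0.5009 -1.5299

phase 1: p=-0.1183, T=0.272, ωT=0.790323, cosh=1.328903, sinh=0.875205; start (x,ẋ)=(-0.145800, -0.075700) → end (x,ẋ)=(-0.177647, -0.170530)
phase 2: p=0.0842, T=0.428, ωT=1.243597, cosh=1.878205, sinh=1.589860; start (x,ẋ)=(-0.177647, -0.170530) → end (x,ẋ)=(-0.500911, -1.529891)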